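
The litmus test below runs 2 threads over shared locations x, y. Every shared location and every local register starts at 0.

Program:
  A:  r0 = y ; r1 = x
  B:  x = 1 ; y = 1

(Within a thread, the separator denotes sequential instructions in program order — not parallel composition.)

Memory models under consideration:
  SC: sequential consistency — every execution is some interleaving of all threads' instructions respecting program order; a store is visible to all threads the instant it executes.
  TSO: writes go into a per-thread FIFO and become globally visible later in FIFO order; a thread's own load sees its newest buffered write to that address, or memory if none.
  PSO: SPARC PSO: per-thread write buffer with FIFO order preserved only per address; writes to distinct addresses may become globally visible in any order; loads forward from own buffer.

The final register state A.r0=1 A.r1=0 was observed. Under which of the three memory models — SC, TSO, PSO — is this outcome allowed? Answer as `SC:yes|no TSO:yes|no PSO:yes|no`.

outcome vector order: (A.r0,A.r1)
SC: 3 outcomes — {00, 01, 11}
TSO: 3 outcomes — {00, 01, 11}
PSO: 4 outcomes — {00, 01, 10, 11}
target 10 ∈ {PSO}

SC:no TSO:no PSO:yes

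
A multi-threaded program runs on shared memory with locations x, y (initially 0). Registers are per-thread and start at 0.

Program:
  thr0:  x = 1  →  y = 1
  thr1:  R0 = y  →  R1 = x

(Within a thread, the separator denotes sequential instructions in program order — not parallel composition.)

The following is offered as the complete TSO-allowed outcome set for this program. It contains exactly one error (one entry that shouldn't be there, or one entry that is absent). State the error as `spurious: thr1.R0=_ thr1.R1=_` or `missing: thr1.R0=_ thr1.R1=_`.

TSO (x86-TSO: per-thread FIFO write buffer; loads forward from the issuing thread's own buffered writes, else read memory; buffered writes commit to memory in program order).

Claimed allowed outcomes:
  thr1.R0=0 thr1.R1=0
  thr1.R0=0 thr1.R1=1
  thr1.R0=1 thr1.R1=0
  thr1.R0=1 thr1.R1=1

spurious: thr1.R0=1 thr1.R1=0

outcome vector order: (thr1.R0,thr1.R1)
under TSO → <0 0>; <0 1>; <1 1>
claimed∖TSO = {<1 0>}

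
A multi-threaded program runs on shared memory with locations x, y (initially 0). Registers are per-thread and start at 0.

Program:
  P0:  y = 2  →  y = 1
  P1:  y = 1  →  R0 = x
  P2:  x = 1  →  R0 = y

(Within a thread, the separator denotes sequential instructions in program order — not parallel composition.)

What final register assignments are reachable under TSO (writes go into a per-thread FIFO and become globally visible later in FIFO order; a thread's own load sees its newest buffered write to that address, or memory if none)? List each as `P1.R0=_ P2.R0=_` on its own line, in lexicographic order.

outcome vector order: (P1.R0,P2.R0)
|TSO outcomes| = 6

P1.R0=0 P2.R0=0
P1.R0=0 P2.R0=1
P1.R0=0 P2.R0=2
P1.R0=1 P2.R0=0
P1.R0=1 P2.R0=1
P1.R0=1 P2.R0=2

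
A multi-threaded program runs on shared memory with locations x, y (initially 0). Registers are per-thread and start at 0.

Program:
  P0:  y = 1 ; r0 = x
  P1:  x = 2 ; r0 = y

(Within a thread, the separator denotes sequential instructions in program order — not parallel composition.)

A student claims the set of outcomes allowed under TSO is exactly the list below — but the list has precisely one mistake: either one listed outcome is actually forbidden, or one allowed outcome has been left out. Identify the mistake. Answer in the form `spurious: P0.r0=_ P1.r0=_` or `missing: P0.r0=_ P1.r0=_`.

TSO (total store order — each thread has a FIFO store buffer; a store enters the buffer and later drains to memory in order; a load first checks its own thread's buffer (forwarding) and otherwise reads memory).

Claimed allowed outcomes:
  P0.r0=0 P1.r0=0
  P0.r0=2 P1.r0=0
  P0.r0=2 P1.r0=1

missing: P0.r0=0 P1.r0=1

outcome vector order: (P0.r0,P1.r0)
TSO: 4 outcomes — {(0,0), (0,1), (2,0), (2,1)}
TSO∖claimed = {(0,1)}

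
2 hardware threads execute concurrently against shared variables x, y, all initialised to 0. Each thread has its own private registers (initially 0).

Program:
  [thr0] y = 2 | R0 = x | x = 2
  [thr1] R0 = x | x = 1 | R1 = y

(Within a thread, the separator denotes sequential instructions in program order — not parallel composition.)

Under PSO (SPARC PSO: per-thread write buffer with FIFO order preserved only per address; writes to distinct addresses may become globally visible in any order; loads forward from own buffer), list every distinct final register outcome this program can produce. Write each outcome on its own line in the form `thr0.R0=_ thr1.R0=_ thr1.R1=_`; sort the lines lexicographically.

outcome vector order: (thr0.R0,thr1.R0,thr1.R1)
|PSO outcomes| = 6

thr0.R0=0 thr1.R0=0 thr1.R1=0
thr0.R0=0 thr1.R0=0 thr1.R1=2
thr0.R0=0 thr1.R0=2 thr1.R1=0
thr0.R0=0 thr1.R0=2 thr1.R1=2
thr0.R0=1 thr1.R0=0 thr1.R1=0
thr0.R0=1 thr1.R0=0 thr1.R1=2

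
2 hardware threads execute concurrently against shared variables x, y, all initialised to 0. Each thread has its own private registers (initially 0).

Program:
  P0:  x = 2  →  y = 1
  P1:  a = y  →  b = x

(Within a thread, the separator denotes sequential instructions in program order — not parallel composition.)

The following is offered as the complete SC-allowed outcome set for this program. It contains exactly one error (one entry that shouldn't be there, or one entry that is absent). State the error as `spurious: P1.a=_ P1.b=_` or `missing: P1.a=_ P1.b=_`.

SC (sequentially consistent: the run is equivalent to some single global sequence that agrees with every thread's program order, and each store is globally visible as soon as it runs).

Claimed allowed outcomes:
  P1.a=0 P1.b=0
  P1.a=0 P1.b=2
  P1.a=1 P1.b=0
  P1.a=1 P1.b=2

outcome vector order: (P1.a,P1.b)
SC: 3 outcomes — {(0,0); (0,2); (1,2)}
claimed∖SC = {(1,0)}

spurious: P1.a=1 P1.b=0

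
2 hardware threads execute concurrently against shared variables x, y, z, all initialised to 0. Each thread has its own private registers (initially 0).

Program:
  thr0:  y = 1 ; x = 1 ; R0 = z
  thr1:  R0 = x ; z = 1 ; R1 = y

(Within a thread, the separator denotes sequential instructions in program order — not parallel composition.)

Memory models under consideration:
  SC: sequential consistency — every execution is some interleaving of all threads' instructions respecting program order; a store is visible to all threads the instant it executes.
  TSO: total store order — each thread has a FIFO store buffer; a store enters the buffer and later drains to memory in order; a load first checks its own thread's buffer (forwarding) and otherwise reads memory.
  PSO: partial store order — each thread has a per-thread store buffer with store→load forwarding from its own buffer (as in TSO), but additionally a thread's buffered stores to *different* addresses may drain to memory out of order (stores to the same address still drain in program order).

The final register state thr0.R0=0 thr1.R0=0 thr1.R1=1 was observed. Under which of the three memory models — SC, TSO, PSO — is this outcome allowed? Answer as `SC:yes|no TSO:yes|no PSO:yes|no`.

SC:yes TSO:yes PSO:yes

outcome vector order: (thr0.R0,thr1.R0,thr1.R1)
SC: 5 outcomes — {0/0/1 0/1/1 1/0/0 1/0/1 1/1/1}
TSO: 6 outcomes — {0/0/0 0/0/1 0/1/1 1/0/0 1/0/1 1/1/1}
PSO: 8 outcomes — {0/0/0 0/0/1 0/1/0 0/1/1 1/0/0 1/0/1 1/1/0 1/1/1}
target 0/0/1 ∈ {SC,TSO,PSO}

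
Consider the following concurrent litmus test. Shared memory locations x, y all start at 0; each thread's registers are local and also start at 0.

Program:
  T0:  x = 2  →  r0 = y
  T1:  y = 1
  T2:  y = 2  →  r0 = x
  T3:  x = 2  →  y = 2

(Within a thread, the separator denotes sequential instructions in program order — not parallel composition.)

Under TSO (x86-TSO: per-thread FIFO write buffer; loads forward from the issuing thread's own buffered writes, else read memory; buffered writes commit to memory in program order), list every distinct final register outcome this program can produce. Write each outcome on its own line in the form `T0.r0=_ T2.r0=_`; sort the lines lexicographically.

outcome vector order: (T0.r0,T2.r0)
|TSO outcomes| = 6

T0.r0=0 T2.r0=0
T0.r0=0 T2.r0=2
T0.r0=1 T2.r0=0
T0.r0=1 T2.r0=2
T0.r0=2 T2.r0=0
T0.r0=2 T2.r0=2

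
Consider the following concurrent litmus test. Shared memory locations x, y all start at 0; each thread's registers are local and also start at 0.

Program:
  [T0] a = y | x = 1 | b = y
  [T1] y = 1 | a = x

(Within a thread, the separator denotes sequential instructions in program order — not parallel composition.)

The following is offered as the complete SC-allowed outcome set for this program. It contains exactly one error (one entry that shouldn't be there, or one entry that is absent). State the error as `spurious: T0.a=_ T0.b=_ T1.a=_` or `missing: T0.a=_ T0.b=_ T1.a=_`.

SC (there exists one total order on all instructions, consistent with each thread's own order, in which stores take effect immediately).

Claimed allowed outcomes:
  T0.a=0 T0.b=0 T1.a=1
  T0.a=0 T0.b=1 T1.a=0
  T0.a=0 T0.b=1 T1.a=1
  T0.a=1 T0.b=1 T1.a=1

outcome vector order: (T0.a,T0.b,T1.a)
SC: 5 outcomes — {0/0/1 0/1/0 0/1/1 1/1/0 1/1/1}
SC∖claimed = {1/1/0}

missing: T0.a=1 T0.b=1 T1.a=0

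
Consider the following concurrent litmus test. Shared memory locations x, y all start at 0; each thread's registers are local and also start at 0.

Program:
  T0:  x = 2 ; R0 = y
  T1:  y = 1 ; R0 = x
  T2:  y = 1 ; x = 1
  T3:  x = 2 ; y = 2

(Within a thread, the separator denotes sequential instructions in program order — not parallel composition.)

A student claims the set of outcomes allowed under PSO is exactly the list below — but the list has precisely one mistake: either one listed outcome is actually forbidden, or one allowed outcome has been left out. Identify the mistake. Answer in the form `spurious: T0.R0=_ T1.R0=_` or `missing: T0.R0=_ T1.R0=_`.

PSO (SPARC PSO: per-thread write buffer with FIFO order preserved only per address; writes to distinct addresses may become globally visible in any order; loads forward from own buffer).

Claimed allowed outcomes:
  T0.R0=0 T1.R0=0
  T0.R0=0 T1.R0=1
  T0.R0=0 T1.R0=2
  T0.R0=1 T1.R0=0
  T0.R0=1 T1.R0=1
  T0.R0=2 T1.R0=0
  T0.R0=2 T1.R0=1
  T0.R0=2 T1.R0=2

outcome vector order: (T0.R0,T1.R0)
[PSO] allowed = {(0,0) (0,1) (0,2) (1,0) (1,1) (1,2) (2,0) (2,1) (2,2)}
PSO∖claimed = {(1,2)}

missing: T0.R0=1 T1.R0=2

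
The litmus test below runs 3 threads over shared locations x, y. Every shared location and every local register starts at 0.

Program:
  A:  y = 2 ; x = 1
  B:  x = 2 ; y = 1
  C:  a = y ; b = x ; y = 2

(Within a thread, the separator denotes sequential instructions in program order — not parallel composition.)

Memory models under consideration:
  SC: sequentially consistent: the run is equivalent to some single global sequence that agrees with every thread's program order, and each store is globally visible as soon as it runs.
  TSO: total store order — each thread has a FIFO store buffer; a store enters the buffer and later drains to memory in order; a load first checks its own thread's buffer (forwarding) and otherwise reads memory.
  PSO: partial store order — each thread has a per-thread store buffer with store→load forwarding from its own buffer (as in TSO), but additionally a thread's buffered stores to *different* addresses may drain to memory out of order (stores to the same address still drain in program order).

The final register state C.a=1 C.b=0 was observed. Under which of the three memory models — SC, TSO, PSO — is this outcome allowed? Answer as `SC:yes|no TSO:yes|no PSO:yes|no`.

SC:no TSO:no PSO:yes

outcome vector order: (C.a,C.b)
[SC] allowed = {<0 0> <0 1> <0 2> <1 1> <1 2> <2 0> <2 1> <2 2>}
[TSO] allowed = {<0 0> <0 1> <0 2> <1 1> <1 2> <2 0> <2 1> <2 2>}
[PSO] allowed = {<0 0> <0 1> <0 2> <1 0> <1 1> <1 2> <2 0> <2 1> <2 2>}
target <1 0> ∈ {PSO}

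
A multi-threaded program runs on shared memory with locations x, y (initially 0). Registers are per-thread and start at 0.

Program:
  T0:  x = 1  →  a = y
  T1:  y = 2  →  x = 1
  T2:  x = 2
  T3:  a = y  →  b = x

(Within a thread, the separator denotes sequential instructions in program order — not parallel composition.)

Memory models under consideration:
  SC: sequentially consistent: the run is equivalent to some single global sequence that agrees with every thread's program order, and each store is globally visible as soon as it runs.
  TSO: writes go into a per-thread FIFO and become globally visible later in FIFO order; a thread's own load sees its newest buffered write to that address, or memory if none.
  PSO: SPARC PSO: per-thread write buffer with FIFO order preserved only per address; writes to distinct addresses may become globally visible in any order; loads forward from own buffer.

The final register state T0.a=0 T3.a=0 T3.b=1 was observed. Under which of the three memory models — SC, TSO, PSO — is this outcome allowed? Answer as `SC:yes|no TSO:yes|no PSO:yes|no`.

outcome vector order: (T0.a,T3.a,T3.b)
[SC] allowed = {000 001 002 021 022 200 201 202 220 221 222}
[TSO] allowed = {000 001 002 020 021 022 200 201 202 220 221 222}
[PSO] allowed = {000 001 002 020 021 022 200 201 202 220 221 222}
target 001 ∈ {SC,TSO,PSO}

SC:yes TSO:yes PSO:yes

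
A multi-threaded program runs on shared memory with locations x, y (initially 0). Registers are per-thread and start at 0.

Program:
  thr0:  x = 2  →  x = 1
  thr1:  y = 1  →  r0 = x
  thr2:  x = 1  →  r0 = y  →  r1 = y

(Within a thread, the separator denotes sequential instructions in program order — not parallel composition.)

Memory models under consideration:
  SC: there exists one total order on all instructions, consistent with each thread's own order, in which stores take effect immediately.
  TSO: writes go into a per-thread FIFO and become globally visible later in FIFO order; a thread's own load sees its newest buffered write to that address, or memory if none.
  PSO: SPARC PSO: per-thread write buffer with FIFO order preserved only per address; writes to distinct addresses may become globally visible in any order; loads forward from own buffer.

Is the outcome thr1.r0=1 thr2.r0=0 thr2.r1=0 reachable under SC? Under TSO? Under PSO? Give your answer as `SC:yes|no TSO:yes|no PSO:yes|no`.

outcome vector order: (thr1.r0,thr2.r0,thr2.r1)
SC: 7 outcomes — {<0 1 1>; <1 0 0>; <1 0 1>; <1 1 1>; <2 0 0>; <2 0 1>; <2 1 1>}
TSO: 9 outcomes — {<0 0 0>; <0 0 1>; <0 1 1>; <1 0 0>; <1 0 1>; <1 1 1>; <2 0 0>; <2 0 1>; <2 1 1>}
PSO: 9 outcomes — {<0 0 0>; <0 0 1>; <0 1 1>; <1 0 0>; <1 0 1>; <1 1 1>; <2 0 0>; <2 0 1>; <2 1 1>}
target <1 0 0> ∈ {SC,TSO,PSO}

SC:yes TSO:yes PSO:yes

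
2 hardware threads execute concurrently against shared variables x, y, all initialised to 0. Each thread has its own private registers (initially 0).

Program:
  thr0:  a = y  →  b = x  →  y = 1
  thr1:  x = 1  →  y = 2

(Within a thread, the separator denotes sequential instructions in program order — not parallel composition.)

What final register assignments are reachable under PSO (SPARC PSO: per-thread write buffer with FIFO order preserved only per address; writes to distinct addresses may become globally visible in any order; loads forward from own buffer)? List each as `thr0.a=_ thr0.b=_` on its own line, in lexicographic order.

outcome vector order: (thr0.a,thr0.b)
|PSO outcomes| = 4

thr0.a=0 thr0.b=0
thr0.a=0 thr0.b=1
thr0.a=2 thr0.b=0
thr0.a=2 thr0.b=1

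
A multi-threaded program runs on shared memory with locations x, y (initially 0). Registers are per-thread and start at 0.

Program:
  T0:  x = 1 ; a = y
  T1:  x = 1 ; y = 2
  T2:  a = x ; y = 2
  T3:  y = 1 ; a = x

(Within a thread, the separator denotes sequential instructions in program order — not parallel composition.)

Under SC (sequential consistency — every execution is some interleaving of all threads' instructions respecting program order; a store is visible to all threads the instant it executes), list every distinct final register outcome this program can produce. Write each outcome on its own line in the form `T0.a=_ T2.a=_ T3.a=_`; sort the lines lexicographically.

T0.a=0 T2.a=0 T3.a=1
T0.a=0 T2.a=1 T3.a=1
T0.a=1 T2.a=0 T3.a=0
T0.a=1 T2.a=0 T3.a=1
T0.a=1 T2.a=1 T3.a=0
T0.a=1 T2.a=1 T3.a=1
T0.a=2 T2.a=0 T3.a=0
T0.a=2 T2.a=0 T3.a=1
T0.a=2 T2.a=1 T3.a=0
T0.a=2 T2.a=1 T3.a=1

outcome vector order: (T0.a,T2.a,T3.a)
|SC outcomes| = 10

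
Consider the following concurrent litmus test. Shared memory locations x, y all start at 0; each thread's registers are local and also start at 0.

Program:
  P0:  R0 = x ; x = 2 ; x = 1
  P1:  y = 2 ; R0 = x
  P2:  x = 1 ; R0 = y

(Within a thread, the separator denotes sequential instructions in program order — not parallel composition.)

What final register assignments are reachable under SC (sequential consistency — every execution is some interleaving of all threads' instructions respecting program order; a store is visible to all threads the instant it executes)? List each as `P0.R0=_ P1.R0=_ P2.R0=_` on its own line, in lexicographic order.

outcome vector order: (P0.R0,P1.R0,P2.R0)
|SC outcomes| = 10

P0.R0=0 P1.R0=0 P2.R0=2
P0.R0=0 P1.R0=1 P2.R0=0
P0.R0=0 P1.R0=1 P2.R0=2
P0.R0=0 P1.R0=2 P2.R0=0
P0.R0=0 P1.R0=2 P2.R0=2
P0.R0=1 P1.R0=0 P2.R0=2
P0.R0=1 P1.R0=1 P2.R0=0
P0.R0=1 P1.R0=1 P2.R0=2
P0.R0=1 P1.R0=2 P2.R0=0
P0.R0=1 P1.R0=2 P2.R0=2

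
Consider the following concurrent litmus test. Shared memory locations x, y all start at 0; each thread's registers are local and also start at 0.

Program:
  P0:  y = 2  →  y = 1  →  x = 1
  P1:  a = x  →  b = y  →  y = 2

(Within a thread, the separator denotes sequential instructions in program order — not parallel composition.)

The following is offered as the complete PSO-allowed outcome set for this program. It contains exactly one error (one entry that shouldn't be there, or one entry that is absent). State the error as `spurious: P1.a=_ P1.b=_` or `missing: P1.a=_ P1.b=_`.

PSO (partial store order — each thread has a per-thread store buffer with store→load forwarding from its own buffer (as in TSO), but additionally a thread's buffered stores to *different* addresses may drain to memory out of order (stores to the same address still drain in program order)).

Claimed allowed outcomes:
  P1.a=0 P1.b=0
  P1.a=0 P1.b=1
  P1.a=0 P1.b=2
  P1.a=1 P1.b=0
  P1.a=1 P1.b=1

missing: P1.a=1 P1.b=2

outcome vector order: (P1.a,P1.b)
under PSO → (0,0); (0,1); (0,2); (1,0); (1,1); (1,2)
PSO∖claimed = {(1,2)}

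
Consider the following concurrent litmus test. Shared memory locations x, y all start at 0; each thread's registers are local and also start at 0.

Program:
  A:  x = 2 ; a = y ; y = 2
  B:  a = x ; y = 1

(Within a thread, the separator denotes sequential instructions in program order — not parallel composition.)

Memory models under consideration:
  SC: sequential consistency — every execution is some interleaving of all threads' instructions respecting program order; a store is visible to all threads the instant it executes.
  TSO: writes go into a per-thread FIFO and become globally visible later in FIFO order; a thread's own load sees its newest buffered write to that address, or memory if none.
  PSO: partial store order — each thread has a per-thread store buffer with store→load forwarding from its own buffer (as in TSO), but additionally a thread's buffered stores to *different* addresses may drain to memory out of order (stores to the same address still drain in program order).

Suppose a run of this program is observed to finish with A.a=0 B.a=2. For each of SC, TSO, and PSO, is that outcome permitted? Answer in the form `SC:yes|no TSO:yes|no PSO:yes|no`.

outcome vector order: (A.a,B.a)
under SC → (0,0); (0,2); (1,0); (1,2)
under TSO → (0,0); (0,2); (1,0); (1,2)
under PSO → (0,0); (0,2); (1,0); (1,2)
target (0,2) ∈ {SC,TSO,PSO}

SC:yes TSO:yes PSO:yes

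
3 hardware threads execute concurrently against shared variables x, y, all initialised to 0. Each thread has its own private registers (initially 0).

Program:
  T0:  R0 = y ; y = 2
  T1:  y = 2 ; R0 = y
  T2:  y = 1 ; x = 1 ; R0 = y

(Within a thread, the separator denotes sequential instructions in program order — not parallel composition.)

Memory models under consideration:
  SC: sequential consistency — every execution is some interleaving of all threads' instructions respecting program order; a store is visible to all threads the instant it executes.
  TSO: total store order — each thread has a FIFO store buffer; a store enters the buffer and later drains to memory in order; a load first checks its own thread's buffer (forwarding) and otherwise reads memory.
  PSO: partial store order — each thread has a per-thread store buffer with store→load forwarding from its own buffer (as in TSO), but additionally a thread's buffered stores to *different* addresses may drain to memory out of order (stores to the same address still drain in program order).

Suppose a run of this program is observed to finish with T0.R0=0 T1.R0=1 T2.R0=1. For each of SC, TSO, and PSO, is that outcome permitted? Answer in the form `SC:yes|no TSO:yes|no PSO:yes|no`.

outcome vector order: (T0.R0,T1.R0,T2.R0)
under SC → <0 1 1>; <0 1 2>; <0 2 1>; <0 2 2>; <1 1 1>; <1 1 2>; <1 2 1>; <1 2 2>; <2 1 1>; <2 1 2>; <2 2 1>; <2 2 2>
under TSO → <0 1 1>; <0 1 2>; <0 2 1>; <0 2 2>; <1 1 1>; <1 1 2>; <1 2 1>; <1 2 2>; <2 1 1>; <2 1 2>; <2 2 1>; <2 2 2>
under PSO → <0 1 1>; <0 1 2>; <0 2 1>; <0 2 2>; <1 1 1>; <1 1 2>; <1 2 1>; <1 2 2>; <2 1 1>; <2 1 2>; <2 2 1>; <2 2 2>
target <0 1 1> ∈ {SC,TSO,PSO}

SC:yes TSO:yes PSO:yes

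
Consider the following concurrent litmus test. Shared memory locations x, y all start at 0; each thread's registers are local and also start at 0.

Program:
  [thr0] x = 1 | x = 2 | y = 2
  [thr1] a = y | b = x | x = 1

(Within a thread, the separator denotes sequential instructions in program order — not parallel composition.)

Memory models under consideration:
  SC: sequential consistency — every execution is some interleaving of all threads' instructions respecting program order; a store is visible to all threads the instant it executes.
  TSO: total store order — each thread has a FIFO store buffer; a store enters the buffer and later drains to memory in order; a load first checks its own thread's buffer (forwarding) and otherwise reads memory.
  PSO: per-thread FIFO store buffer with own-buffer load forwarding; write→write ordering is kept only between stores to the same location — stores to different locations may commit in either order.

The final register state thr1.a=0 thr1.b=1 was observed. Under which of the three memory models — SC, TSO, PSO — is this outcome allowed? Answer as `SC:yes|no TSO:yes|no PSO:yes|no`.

outcome vector order: (thr1.a,thr1.b)
SC (4): <0 0>, <0 1>, <0 2>, <2 2>
TSO (4): <0 0>, <0 1>, <0 2>, <2 2>
PSO (6): <0 0>, <0 1>, <0 2>, <2 0>, <2 1>, <2 2>
target <0 1> ∈ {SC,TSO,PSO}

SC:yes TSO:yes PSO:yes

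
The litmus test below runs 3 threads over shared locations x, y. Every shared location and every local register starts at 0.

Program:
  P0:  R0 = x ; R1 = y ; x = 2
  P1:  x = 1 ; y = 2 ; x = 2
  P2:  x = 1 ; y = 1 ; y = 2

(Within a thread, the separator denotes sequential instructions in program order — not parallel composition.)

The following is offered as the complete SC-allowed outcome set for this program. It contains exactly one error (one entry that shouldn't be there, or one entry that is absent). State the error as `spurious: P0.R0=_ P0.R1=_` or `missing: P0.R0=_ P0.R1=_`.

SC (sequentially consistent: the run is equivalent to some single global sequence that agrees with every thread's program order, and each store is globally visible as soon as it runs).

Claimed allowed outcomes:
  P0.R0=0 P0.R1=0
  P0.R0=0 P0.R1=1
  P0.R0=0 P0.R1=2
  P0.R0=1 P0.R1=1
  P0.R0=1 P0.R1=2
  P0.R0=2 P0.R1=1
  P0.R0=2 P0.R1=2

outcome vector order: (P0.R0,P0.R1)
SC: 8 outcomes — {<0 0>, <0 1>, <0 2>, <1 0>, <1 1>, <1 2>, <2 1>, <2 2>}
SC∖claimed = {<1 0>}

missing: P0.R0=1 P0.R1=0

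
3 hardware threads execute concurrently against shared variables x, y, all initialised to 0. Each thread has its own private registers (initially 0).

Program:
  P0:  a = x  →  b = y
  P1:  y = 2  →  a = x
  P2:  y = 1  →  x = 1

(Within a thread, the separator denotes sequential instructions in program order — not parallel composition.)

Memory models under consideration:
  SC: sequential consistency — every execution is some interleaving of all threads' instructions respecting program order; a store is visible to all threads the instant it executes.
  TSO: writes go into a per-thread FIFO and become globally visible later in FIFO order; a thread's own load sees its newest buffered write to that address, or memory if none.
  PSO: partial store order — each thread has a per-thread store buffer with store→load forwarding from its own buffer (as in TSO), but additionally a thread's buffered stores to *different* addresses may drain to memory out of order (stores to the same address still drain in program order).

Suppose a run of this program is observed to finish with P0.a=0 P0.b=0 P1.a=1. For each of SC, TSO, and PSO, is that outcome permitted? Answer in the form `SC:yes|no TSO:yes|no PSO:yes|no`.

outcome vector order: (P0.a,P0.b,P1.a)
[SC] allowed = {000 001 010 011 020 021 110 111 120 121}
[TSO] allowed = {000 001 010 011 020 021 110 111 120 121}
[PSO] allowed = {000 001 010 011 020 021 100 101 110 111 120 121}
target 001 ∈ {SC,TSO,PSO}

SC:yes TSO:yes PSO:yes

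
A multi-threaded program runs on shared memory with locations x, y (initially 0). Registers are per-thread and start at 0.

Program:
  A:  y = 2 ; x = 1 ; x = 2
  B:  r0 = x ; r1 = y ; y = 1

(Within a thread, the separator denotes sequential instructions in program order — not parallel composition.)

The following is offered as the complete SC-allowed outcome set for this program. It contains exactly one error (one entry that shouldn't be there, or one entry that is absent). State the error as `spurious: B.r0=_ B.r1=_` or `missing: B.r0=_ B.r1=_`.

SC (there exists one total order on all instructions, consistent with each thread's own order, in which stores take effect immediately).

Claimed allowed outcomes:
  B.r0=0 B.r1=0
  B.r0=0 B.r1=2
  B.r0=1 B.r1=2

outcome vector order: (B.r0,B.r1)
SC: 4 outcomes — {(0,0), (0,2), (1,2), (2,2)}
SC∖claimed = {(2,2)}

missing: B.r0=2 B.r1=2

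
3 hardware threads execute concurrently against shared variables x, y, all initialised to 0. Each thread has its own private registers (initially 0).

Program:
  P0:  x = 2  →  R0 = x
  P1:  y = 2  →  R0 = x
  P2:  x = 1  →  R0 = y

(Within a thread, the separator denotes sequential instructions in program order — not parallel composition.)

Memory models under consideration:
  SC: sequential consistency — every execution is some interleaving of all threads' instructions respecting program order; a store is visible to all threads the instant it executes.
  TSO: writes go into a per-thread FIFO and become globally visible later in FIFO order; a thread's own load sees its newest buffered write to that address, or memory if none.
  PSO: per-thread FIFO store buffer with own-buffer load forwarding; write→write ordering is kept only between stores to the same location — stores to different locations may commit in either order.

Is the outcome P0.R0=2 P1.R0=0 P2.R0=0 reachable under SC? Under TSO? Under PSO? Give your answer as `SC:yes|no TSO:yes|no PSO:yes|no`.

SC:no TSO:yes PSO:yes

outcome vector order: (P0.R0,P1.R0,P2.R0)
[SC] allowed = {<1 0 2>, <1 1 0>, <1 1 2>, <1 2 2>, <2 0 2>, <2 1 0>, <2 1 2>, <2 2 0>, <2 2 2>}
[TSO] allowed = {<1 0 0>, <1 0 2>, <1 1 0>, <1 1 2>, <1 2 0>, <1 2 2>, <2 0 0>, <2 0 2>, <2 1 0>, <2 1 2>, <2 2 0>, <2 2 2>}
[PSO] allowed = {<1 0 0>, <1 0 2>, <1 1 0>, <1 1 2>, <1 2 0>, <1 2 2>, <2 0 0>, <2 0 2>, <2 1 0>, <2 1 2>, <2 2 0>, <2 2 2>}
target <2 0 0> ∈ {TSO,PSO}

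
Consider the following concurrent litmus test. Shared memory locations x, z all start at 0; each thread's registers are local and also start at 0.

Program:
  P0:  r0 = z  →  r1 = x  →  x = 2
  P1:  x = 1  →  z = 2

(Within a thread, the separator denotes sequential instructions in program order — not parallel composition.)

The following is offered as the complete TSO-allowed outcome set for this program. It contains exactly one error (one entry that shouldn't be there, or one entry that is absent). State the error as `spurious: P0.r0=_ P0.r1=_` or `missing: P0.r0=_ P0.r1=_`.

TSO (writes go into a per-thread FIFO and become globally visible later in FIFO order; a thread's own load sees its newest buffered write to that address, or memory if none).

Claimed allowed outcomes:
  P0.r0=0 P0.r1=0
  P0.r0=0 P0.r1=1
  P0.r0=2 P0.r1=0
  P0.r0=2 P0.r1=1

spurious: P0.r0=2 P0.r1=0

outcome vector order: (P0.r0,P0.r1)
TSO: 3 outcomes — {(0,0), (0,1), (2,1)}
claimed∖TSO = {(2,0)}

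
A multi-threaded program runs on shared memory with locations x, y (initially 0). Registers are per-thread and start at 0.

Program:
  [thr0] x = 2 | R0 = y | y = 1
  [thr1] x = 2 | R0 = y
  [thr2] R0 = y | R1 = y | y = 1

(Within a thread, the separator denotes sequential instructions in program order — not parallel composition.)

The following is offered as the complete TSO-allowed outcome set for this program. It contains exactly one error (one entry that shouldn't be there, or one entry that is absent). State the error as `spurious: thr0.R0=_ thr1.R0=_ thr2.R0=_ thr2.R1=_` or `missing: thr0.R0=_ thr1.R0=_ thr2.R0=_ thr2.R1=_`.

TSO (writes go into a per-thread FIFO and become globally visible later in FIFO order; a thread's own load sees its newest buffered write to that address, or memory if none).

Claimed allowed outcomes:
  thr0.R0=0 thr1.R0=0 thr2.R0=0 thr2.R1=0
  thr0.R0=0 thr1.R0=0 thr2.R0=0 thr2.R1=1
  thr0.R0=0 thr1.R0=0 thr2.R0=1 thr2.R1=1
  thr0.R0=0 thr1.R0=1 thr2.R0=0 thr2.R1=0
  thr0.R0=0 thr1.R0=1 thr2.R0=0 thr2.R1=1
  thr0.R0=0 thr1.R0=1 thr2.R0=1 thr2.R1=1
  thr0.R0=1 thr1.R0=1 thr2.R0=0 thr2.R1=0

outcome vector order: (thr0.R0,thr1.R0,thr2.R0,thr2.R1)
[TSO] allowed = {(0,0,0,0) (0,0,0,1) (0,0,1,1) (0,1,0,0) (0,1,0,1) (0,1,1,1) (1,0,0,0) (1,1,0,0)}
TSO∖claimed = {(1,0,0,0)}

missing: thr0.R0=1 thr1.R0=0 thr2.R0=0 thr2.R1=0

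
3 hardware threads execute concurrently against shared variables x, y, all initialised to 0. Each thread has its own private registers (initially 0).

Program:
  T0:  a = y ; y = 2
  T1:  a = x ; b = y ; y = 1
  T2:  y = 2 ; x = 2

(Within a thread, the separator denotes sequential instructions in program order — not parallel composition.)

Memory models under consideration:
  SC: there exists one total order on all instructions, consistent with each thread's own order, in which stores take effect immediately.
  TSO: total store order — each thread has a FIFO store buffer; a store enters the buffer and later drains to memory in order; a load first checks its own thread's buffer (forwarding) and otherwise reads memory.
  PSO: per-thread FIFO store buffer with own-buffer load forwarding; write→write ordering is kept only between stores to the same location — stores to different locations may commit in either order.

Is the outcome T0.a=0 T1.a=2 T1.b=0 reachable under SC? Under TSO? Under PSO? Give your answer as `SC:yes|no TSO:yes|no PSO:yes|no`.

SC:no TSO:no PSO:yes

outcome vector order: (T0.a,T1.a,T1.b)
under SC → 0/0/0, 0/0/2, 0/2/2, 1/0/0, 1/0/2, 1/2/2, 2/0/0, 2/0/2, 2/2/2
under TSO → 0/0/0, 0/0/2, 0/2/2, 1/0/0, 1/0/2, 1/2/2, 2/0/0, 2/0/2, 2/2/2
under PSO → 0/0/0, 0/0/2, 0/2/0, 0/2/2, 1/0/0, 1/0/2, 1/2/0, 1/2/2, 2/0/0, 2/0/2, 2/2/0, 2/2/2
target 0/2/0 ∈ {PSO}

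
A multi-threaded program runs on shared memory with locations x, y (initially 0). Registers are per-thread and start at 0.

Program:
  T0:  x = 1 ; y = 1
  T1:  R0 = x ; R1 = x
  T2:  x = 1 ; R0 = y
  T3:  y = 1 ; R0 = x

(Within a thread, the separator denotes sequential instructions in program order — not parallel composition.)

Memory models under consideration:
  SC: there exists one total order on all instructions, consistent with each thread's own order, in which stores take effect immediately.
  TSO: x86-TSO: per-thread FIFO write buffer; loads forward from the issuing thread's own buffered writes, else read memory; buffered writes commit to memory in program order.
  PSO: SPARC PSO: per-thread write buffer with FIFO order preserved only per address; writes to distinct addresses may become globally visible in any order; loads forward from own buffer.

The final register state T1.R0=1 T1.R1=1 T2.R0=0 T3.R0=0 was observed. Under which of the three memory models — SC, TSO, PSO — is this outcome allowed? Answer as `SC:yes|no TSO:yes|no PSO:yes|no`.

SC:no TSO:yes PSO:yes

outcome vector order: (T1.R0,T1.R1,T2.R0,T3.R0)
SC (9): (0,0,0,1), (0,0,1,0), (0,0,1,1), (0,1,0,1), (0,1,1,0), (0,1,1,1), (1,1,0,1), (1,1,1,0), (1,1,1,1)
TSO (12): (0,0,0,0), (0,0,0,1), (0,0,1,0), (0,0,1,1), (0,1,0,0), (0,1,0,1), (0,1,1,0), (0,1,1,1), (1,1,0,0), (1,1,0,1), (1,1,1,0), (1,1,1,1)
PSO (12): (0,0,0,0), (0,0,0,1), (0,0,1,0), (0,0,1,1), (0,1,0,0), (0,1,0,1), (0,1,1,0), (0,1,1,1), (1,1,0,0), (1,1,0,1), (1,1,1,0), (1,1,1,1)
target (1,1,0,0) ∈ {TSO,PSO}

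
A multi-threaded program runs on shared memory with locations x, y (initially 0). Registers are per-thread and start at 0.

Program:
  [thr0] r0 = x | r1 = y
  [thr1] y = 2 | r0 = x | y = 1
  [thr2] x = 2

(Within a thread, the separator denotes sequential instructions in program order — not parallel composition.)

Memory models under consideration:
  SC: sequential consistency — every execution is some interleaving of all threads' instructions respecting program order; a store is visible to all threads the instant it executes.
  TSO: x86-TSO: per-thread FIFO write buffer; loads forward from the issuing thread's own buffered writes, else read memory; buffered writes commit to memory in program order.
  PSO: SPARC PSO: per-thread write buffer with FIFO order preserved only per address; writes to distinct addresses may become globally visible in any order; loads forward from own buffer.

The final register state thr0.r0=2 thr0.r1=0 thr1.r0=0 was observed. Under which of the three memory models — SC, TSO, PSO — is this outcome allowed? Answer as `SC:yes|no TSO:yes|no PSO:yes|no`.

SC:no TSO:yes PSO:yes

outcome vector order: (thr0.r0,thr0.r1,thr1.r0)
under SC → (0,0,0), (0,0,2), (0,1,0), (0,1,2), (0,2,0), (0,2,2), (2,0,2), (2,1,0), (2,1,2), (2,2,0), (2,2,2)
under TSO → (0,0,0), (0,0,2), (0,1,0), (0,1,2), (0,2,0), (0,2,2), (2,0,0), (2,0,2), (2,1,0), (2,1,2), (2,2,0), (2,2,2)
under PSO → (0,0,0), (0,0,2), (0,1,0), (0,1,2), (0,2,0), (0,2,2), (2,0,0), (2,0,2), (2,1,0), (2,1,2), (2,2,0), (2,2,2)
target (2,0,0) ∈ {TSO,PSO}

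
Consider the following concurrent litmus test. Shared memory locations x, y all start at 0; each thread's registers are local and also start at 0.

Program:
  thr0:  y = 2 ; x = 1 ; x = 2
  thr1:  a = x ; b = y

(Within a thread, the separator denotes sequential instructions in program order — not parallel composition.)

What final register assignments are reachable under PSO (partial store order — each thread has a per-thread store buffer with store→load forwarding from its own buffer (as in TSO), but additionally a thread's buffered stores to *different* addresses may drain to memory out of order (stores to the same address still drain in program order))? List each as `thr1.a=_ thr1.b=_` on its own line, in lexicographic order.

outcome vector order: (thr1.a,thr1.b)
|PSO outcomes| = 6

thr1.a=0 thr1.b=0
thr1.a=0 thr1.b=2
thr1.a=1 thr1.b=0
thr1.a=1 thr1.b=2
thr1.a=2 thr1.b=0
thr1.a=2 thr1.b=2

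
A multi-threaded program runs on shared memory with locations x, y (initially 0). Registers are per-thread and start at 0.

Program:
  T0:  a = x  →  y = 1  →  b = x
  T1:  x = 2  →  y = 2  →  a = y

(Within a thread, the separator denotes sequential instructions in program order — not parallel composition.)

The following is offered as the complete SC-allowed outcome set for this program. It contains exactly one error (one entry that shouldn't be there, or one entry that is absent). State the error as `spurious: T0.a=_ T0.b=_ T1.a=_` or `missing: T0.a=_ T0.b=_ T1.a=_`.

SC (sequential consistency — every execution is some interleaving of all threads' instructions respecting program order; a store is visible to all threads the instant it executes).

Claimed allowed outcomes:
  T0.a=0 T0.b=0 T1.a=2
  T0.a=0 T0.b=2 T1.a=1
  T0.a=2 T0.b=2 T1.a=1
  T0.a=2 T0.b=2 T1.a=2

outcome vector order: (T0.a,T0.b,T1.a)
SC: 5 outcomes — {0/0/2; 0/2/1; 0/2/2; 2/2/1; 2/2/2}
SC∖claimed = {0/2/2}

missing: T0.a=0 T0.b=2 T1.a=2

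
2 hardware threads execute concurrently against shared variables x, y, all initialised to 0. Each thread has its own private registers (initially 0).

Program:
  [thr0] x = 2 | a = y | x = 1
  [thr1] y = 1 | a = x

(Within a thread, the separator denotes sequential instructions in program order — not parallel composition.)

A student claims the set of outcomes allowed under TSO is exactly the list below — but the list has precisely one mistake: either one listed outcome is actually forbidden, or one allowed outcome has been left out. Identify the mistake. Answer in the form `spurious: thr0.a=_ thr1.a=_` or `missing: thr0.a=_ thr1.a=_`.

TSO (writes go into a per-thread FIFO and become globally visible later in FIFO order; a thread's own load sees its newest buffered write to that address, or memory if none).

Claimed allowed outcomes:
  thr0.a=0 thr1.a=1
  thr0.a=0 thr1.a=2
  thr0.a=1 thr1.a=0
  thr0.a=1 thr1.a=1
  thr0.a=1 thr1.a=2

outcome vector order: (thr0.a,thr1.a)
[TSO] allowed = {(0,0), (0,1), (0,2), (1,0), (1,1), (1,2)}
TSO∖claimed = {(0,0)}

missing: thr0.a=0 thr1.a=0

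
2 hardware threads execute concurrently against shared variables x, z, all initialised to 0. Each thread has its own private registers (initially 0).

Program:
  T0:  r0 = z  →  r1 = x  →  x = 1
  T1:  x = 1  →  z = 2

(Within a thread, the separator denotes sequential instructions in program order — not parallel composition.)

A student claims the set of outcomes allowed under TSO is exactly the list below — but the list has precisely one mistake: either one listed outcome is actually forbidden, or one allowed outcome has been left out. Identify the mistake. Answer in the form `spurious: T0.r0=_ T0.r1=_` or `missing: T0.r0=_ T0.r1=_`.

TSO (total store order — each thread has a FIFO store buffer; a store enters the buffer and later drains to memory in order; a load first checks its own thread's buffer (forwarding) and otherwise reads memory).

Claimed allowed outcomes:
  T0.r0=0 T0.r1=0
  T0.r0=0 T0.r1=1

outcome vector order: (T0.r0,T0.r1)
TSO (3): 0/0; 0/1; 2/1
TSO∖claimed = {2/1}

missing: T0.r0=2 T0.r1=1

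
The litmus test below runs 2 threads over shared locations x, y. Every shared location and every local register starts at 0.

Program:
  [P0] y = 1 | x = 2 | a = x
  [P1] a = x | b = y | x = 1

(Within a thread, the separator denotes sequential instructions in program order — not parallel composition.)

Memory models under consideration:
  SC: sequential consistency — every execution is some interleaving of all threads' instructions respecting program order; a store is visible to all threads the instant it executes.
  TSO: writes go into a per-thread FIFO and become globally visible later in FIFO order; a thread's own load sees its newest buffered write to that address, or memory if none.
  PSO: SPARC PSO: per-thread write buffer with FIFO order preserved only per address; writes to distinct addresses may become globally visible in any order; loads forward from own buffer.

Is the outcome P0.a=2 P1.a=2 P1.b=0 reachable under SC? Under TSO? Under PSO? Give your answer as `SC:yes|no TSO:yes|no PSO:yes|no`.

outcome vector order: (P0.a,P1.a,P1.b)
SC (6): 1/0/0; 1/0/1; 1/2/1; 2/0/0; 2/0/1; 2/2/1
TSO (6): 1/0/0; 1/0/1; 1/2/1; 2/0/0; 2/0/1; 2/2/1
PSO (8): 1/0/0; 1/0/1; 1/2/0; 1/2/1; 2/0/0; 2/0/1; 2/2/0; 2/2/1
target 2/2/0 ∈ {PSO}

SC:no TSO:no PSO:yes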